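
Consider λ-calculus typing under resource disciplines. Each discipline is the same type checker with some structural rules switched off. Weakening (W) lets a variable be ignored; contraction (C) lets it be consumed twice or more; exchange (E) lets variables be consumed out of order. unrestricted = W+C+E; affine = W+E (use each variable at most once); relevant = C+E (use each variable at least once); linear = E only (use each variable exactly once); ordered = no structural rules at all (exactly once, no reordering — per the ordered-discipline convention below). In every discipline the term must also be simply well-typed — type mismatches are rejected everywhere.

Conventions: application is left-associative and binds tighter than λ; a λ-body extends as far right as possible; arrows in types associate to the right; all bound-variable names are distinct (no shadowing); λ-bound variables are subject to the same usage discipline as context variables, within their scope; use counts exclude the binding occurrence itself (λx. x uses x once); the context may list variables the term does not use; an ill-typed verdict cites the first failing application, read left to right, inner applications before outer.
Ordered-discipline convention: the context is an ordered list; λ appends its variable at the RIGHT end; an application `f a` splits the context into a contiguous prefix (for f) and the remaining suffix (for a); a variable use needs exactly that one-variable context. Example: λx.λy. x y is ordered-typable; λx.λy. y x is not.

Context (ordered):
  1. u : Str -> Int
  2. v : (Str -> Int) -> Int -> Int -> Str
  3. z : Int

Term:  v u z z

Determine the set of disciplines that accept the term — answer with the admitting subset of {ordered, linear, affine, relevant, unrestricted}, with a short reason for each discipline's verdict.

accepted by: relevant, unrestricted
usage: u=1, v=1, z=2
uses in reading order: v, u, z, z
typing: well-typed at Str
ordered ✗ (uses contraction: z ×2)
linear ✗ (uses contraction: z ×2)
affine ✗ (uses contraction: z ×2)
relevant ✓ (every one of u, v, z appears)
unrestricted ✓ (typability at Str is all that's needed)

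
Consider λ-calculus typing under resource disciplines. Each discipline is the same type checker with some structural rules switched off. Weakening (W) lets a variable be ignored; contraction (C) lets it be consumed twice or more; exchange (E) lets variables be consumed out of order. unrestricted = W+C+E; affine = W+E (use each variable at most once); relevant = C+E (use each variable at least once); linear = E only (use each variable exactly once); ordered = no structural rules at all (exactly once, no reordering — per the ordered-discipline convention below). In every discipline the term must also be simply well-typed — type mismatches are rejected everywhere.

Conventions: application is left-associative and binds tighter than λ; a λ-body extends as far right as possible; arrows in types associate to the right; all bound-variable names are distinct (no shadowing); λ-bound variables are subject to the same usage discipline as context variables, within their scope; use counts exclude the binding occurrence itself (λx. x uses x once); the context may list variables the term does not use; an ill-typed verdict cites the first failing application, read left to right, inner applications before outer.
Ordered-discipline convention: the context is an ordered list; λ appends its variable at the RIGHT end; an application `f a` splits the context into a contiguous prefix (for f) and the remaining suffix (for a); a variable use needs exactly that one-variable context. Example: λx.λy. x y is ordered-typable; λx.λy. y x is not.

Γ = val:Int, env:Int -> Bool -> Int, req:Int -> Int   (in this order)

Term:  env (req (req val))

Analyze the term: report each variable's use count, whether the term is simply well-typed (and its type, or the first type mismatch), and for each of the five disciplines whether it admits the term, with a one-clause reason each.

variable uses: val: 1×, env: 1×, req: 2×
order of uses: env, req, req, val
typing: well-typed at Bool -> Int
ordered: ✗ — uses contraction: req ×2
linear: ✗ — uses contraction: req ×2
affine: ✗ — uses contraction: req ×2
relevant: ✓ — none of val, env, req goes unused
unrestricted: ✓ — type-checks (Bool -> Int) and nothing is barred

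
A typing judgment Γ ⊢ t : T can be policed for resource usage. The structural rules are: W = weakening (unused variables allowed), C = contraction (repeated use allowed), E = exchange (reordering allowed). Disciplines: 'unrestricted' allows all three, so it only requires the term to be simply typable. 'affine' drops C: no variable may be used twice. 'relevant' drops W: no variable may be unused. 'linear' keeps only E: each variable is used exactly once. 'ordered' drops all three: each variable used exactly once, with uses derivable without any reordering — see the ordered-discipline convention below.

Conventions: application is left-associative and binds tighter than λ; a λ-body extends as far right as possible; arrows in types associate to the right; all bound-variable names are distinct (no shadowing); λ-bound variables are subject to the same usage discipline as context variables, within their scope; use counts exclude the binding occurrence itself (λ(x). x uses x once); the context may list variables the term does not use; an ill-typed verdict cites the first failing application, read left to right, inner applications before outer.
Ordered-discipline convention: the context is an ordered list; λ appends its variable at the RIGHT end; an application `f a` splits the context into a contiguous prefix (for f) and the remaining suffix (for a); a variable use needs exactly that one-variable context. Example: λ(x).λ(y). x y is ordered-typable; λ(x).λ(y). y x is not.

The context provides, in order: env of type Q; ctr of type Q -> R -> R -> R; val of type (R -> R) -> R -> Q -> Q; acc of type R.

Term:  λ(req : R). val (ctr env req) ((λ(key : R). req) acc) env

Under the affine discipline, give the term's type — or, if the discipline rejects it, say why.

not well-typed under affine — repeated use of env ×2, req ×2
variable uses: env: 2×, ctr: 1×, val: 1×, acc: 1×, req (λ-bound): 2×, key (λ-bound): 0×
order of uses: val, ctr, env, req, req, acc, env
typing: the term checks, with type R -> Q
summary: ordered ✗ · linear ✗ · affine ✗ · relevant ✗ · unrestricted ✓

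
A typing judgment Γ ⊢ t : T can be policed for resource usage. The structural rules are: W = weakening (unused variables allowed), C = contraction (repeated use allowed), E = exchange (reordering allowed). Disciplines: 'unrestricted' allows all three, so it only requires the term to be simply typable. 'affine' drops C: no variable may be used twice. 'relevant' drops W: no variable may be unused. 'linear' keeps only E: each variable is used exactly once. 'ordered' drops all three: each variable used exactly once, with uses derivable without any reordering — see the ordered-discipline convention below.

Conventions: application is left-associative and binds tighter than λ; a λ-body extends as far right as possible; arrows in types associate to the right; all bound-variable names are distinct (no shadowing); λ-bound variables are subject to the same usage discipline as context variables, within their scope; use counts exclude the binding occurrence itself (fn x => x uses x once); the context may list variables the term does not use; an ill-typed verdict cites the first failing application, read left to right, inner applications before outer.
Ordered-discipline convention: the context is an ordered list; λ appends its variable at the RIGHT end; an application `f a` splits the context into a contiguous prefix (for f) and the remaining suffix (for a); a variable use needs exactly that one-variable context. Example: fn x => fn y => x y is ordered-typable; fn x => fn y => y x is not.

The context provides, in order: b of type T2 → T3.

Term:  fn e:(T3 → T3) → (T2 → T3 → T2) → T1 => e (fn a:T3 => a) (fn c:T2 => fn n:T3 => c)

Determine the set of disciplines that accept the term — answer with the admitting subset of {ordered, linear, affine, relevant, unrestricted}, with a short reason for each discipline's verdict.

admitting disciplines: affine, unrestricted
variable uses: b: 0×, e (bound): 1×, a (bound): 1×, c (bound): 1×, n (bound): 0×
uses in reading order: e, a, c
typing: ✓ — ((T3 → T3) → (T2 → T3 → T2) → T1) → T1
ordered: ✗, b, n left unused
linear: ✗, b, n left unused
affine: ✓, b, e, a, c, n: no repeats, contraction unneeded
relevant: ✗, b, n left unused
unrestricted: ✓, well-typed at ((T3 → T3) → (T2 → T3 → T2) → T1) → T1; no restrictions here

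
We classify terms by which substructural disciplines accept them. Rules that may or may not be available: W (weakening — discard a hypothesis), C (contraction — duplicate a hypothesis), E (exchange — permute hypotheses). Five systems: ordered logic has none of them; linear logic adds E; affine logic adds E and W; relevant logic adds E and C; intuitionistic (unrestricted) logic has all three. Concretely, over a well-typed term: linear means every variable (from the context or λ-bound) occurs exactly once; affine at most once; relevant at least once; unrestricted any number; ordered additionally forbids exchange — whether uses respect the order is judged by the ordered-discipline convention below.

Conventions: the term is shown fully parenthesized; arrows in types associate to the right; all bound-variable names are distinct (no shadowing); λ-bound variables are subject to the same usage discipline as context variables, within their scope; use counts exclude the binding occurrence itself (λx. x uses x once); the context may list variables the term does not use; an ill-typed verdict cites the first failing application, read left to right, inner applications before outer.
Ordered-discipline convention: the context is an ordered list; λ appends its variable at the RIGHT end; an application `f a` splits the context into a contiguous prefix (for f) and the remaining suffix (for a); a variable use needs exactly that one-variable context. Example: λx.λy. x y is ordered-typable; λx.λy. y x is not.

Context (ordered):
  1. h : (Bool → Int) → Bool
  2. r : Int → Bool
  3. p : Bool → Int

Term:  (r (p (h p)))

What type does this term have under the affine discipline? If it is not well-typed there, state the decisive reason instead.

not well-typed under affine — needs contraction — p ×2
usage: h: 1, r: 1, p: 2
left-to-right use order: r, p, h, p
typing: the term checks, with type Bool
all disciplines: ordered ✗; linear ✗; affine ✗; relevant ✓; unrestricted ✓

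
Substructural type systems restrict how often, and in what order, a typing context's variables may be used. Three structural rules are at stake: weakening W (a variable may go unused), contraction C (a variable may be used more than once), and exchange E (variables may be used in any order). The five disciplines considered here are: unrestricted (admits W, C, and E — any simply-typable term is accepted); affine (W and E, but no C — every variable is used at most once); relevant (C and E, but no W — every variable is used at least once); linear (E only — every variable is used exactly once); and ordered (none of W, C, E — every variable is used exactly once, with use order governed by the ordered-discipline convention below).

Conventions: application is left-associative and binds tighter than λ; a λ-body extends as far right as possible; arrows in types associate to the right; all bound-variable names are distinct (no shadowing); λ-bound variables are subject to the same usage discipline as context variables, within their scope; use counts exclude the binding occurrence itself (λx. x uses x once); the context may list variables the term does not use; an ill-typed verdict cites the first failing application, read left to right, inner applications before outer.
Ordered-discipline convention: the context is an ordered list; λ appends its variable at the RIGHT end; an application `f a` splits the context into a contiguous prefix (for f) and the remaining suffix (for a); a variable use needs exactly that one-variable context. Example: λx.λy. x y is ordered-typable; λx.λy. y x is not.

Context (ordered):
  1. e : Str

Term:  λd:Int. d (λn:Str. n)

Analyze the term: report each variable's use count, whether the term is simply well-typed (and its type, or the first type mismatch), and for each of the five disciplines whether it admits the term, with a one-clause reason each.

use counts: e ×0; d (bound) ×1; n (bound) ×1
uses in reading order: d, n
typing: ill-typed: can't apply a value of type Int
ordered: ✗ — a type mismatch blocks all five
linear: ✗ — the type mismatch rejects it
affine: ✗ — not simply typable
relevant: ✗ — fails simple typing
unrestricted: ✗ — a type mismatch blocks all five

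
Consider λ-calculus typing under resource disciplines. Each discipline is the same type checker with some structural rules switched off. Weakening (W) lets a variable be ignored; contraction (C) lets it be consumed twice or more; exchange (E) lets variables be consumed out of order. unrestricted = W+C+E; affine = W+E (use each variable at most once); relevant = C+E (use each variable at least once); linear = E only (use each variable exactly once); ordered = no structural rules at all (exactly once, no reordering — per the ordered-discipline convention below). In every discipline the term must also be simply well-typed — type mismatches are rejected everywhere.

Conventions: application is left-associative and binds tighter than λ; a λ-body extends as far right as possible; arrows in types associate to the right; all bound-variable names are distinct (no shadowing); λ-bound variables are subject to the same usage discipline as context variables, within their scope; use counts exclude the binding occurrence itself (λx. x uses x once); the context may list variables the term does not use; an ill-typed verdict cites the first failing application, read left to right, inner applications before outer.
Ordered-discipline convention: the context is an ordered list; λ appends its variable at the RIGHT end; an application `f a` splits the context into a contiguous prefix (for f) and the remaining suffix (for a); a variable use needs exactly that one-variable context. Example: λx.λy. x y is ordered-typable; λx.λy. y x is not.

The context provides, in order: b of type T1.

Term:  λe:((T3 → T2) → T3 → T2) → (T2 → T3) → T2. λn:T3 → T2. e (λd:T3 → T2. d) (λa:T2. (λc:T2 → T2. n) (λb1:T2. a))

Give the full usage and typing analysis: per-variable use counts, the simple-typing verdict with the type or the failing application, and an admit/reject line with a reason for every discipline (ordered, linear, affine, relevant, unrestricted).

use counts: b ×0; e (λ-bound) ×1; n (λ-bound) ×1; d (λ-bound) ×1; a (λ-bound) ×1; c (λ-bound) ×0; b1 (λ-bound) ×0
uses in reading order: e, d, n, a
typing: ill-typed: argument of type T2 → T3 → T2 where T2 → T3 is required
ordered: ✗ — the type mismatch rejects it
linear: ✗ — not simply typable
affine: ✗ — fails simple typing
relevant: ✗ — a type mismatch blocks all five
unrestricted: ✗ — the type mismatch rejects it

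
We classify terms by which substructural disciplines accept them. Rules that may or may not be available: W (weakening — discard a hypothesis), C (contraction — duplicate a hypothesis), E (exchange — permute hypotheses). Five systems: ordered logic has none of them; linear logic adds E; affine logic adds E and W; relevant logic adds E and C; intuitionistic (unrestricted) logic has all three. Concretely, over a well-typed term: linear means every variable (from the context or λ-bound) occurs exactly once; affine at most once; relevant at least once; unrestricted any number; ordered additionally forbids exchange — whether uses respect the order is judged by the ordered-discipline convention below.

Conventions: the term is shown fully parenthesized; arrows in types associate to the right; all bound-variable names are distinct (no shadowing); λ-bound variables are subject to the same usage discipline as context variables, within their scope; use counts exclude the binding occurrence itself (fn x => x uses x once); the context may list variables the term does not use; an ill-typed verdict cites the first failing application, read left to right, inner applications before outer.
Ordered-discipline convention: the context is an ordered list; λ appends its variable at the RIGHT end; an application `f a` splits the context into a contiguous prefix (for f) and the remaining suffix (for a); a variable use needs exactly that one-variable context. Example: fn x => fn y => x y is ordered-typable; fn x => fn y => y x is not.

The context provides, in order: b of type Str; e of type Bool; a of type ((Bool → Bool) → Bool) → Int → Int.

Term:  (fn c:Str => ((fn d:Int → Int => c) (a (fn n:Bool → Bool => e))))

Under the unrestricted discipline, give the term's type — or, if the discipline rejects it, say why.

term : Str → Str
use counts: b=0, e=1, a=1, c [bound]=1, d [bound]=0, n [bound]=0
left-to-right use order: c, a, e
typing: well-typed at Str → Str
all disciplines: ordered ✗, linear ✗, affine ✓, relevant ✗, unrestricted ✓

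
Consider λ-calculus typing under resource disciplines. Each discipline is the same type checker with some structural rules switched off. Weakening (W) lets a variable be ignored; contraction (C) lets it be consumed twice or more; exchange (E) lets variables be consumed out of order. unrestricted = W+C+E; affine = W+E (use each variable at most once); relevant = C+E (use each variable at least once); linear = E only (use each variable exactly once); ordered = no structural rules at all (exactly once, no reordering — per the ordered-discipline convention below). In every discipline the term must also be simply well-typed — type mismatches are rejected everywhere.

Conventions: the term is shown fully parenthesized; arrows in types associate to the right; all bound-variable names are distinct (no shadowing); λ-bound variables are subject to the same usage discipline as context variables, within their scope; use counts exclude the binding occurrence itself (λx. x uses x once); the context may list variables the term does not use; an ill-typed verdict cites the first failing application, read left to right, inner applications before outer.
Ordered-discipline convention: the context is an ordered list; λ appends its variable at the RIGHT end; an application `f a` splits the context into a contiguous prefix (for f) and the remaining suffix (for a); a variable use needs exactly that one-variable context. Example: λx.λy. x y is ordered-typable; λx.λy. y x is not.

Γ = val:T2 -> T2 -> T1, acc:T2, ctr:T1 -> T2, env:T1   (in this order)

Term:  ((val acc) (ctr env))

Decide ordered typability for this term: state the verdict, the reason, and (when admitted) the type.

yes — val, acc, ctr, env once each; derivable with no W/C/E; term : T1
use counts: val: 1×; acc: 1×; ctr: 1×; env: 1×
order of uses: val, acc, ctr, env
typing: the term checks, with type T1
per-discipline verdicts: ordered ✓ · linear ✓ · affine ✓ · relevant ✓ · unrestricted ✓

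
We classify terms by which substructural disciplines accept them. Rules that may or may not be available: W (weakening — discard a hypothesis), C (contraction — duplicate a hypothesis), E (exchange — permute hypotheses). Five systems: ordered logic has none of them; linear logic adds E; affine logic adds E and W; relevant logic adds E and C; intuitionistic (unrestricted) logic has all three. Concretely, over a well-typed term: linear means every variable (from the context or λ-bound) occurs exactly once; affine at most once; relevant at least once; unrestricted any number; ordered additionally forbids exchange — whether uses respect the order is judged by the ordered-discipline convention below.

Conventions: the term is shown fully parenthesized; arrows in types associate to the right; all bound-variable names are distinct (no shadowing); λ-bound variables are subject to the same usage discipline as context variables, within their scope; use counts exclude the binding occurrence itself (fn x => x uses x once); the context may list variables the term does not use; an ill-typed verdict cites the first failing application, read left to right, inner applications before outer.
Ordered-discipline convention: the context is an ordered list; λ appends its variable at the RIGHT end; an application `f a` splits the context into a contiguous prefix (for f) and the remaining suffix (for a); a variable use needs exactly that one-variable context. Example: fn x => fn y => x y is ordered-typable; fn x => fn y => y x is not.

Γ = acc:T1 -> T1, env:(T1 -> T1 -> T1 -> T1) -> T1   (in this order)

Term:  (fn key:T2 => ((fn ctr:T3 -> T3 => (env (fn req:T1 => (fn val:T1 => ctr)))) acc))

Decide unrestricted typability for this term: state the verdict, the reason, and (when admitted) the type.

no — fails simple typing
use counts: acc=1, env=1, key [bound]=0, ctr [bound]=1, req [bound]=0, val [bound]=0
use order (left to right): env, ctr, acc
typing: ill-typed: an argument T1 -> T1 -> T3 -> T3 mismatches the expected T1 -> T1 -> T1 -> T1
all disciplines: ordered ✗; linear ✗; affine ✗; relevant ✗; unrestricted ✗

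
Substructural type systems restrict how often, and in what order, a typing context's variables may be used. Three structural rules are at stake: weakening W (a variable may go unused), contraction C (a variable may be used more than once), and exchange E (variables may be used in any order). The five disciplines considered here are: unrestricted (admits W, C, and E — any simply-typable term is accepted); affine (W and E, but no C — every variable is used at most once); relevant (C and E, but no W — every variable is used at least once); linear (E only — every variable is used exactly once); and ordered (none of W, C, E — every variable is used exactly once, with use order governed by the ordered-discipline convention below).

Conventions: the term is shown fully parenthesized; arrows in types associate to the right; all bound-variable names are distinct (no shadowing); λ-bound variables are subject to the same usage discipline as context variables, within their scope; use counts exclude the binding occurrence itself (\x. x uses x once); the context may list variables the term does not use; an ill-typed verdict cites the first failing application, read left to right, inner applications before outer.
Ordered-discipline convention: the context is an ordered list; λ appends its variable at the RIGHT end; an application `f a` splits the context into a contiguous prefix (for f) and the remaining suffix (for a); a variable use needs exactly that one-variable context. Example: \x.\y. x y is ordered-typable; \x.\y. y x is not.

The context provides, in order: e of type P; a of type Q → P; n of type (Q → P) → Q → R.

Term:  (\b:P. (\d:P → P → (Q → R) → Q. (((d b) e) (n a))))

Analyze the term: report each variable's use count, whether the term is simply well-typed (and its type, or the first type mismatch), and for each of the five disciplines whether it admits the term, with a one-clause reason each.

use counts: e: 1×; a: 1×; n: 1×; b (bound): 1×; d (bound): 1×
left-to-right use order: d, b, e, n, a
typing: the term checks, with type P → (P → P → (Q → R) → Q) → Q
ordered: ✗, no contiguous prefix/suffix split fits d, b, e, n, a
linear: ✓, e, a, n, b, d: one use apiece
affine: ✓, no duplicate uses among e, a, n, b, d
relevant: ✓, e, a, n, b, d: all used, weakening unneeded
unrestricted: ✓, type-checks (P → (P → P → (Q → R) → Q) → Q) and nothing is barred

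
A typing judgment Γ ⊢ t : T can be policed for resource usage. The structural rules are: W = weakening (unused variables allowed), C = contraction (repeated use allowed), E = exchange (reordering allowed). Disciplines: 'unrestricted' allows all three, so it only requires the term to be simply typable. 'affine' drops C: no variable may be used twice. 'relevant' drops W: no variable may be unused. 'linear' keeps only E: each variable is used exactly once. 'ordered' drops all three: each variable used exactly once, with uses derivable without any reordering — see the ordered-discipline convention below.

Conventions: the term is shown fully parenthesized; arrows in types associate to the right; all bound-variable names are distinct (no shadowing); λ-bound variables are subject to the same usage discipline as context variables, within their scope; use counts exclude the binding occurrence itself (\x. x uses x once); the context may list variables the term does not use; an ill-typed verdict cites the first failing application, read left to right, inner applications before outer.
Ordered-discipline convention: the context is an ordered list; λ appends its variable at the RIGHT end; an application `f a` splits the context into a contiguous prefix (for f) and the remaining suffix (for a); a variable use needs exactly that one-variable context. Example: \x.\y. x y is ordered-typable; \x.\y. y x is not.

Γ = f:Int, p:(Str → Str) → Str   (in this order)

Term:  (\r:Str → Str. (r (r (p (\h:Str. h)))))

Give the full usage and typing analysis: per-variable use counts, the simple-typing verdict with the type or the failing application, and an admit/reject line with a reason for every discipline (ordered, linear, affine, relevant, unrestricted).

usage: f: 0×; p: 1×; r (bound): 2×; h (bound): 1×
order of uses: r, r, p, h
typing: well-typed at (Str → Str) → Str
ordered: ✗, repeated use of r ×2; f left unused
linear: ✗, repeated use of r ×2; f left unused
affine: ✗, repeated use of r ×2
relevant: ✗, f left unused
unrestricted: ✓, type-checks ((Str → Str) → Str) and nothing is barred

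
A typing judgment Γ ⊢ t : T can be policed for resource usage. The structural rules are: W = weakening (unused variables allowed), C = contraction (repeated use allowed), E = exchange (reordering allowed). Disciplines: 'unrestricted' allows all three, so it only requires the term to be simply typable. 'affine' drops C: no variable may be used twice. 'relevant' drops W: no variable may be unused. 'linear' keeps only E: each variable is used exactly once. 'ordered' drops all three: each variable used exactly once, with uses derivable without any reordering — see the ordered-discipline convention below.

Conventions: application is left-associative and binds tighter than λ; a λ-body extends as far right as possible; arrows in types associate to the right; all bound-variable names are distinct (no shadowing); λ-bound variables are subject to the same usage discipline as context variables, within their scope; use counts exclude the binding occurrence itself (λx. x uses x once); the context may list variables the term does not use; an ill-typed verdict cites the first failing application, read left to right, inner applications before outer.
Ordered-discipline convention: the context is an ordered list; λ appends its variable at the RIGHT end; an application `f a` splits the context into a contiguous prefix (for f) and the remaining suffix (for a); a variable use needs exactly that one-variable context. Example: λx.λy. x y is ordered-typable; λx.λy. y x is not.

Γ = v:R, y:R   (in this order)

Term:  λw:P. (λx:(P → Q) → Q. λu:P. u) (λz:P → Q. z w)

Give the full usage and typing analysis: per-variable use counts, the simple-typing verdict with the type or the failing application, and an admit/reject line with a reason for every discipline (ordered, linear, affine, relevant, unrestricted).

usage: v: 0×; y: 0×; w [bound]: 1×; x [bound]: 0×; u [bound]: 1×; z [bound]: 1×
use order (left to right): u, z, w
typing: the term checks, with type P → P → P
ordered ✗ (needs weakening: v, y, x unused)
linear ✗ (needs weakening: v, y, x unused)
affine ✓ (at most one use each (v, y, w, x, u, z))
relevant ✗ (needs weakening: v, y, x unused)
unrestricted ✓ (type-checks (P → P → P) and nothing is barred)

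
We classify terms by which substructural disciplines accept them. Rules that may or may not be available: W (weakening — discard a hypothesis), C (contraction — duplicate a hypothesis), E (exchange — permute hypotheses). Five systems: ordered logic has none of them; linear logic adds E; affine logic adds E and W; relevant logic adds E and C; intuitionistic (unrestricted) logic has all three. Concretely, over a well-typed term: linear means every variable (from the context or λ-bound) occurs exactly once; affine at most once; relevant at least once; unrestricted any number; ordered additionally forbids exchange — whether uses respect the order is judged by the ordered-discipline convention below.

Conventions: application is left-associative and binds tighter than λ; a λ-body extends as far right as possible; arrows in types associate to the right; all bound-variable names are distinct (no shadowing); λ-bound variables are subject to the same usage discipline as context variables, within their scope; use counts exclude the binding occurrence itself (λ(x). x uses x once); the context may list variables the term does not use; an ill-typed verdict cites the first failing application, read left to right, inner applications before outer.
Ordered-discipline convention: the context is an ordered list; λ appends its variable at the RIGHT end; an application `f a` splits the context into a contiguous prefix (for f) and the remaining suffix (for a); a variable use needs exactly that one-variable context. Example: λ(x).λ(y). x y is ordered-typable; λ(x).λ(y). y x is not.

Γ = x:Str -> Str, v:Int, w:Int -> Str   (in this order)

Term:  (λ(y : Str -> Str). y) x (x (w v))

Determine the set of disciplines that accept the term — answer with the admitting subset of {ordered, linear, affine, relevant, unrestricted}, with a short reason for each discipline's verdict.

admitted by: relevant, unrestricted
counts: x ×2; v ×1; w ×1; y [bound] ×1
uses in reading order: y, x, x, w, v
typing: well-typed — term : Str
ordered: ✗ — needs contraction — x ×2
linear: ✗ — needs contraction — x ×2
affine: ✗ — needs contraction — x ×2
relevant: ✓ — at least one use each (x, v, w, y)
unrestricted: ✓ — simply typable at Str; W, C, E all held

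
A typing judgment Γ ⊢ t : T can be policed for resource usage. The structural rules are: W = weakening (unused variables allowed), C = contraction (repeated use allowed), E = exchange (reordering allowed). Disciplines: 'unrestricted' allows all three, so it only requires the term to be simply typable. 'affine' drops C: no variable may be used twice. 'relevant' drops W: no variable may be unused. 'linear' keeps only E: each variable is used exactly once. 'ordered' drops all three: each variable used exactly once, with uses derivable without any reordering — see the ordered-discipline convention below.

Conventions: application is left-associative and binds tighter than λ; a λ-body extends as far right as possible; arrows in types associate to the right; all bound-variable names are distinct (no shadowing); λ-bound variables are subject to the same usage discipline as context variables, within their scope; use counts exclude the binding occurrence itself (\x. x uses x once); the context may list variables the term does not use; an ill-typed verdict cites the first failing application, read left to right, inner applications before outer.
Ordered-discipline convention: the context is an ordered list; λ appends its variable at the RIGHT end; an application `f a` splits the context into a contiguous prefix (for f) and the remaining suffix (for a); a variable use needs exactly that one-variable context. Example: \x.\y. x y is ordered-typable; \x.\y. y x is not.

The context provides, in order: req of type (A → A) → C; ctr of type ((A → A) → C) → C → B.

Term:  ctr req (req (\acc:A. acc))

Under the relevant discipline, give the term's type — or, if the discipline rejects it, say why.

term : B
use counts: req: 2, ctr: 1, acc (bound): 1
left-to-right use order: ctr, req, req, acc
typing: well-typed — term : B
all disciplines: ordered ✗, linear ✗, affine ✗, relevant ✓, unrestricted ✓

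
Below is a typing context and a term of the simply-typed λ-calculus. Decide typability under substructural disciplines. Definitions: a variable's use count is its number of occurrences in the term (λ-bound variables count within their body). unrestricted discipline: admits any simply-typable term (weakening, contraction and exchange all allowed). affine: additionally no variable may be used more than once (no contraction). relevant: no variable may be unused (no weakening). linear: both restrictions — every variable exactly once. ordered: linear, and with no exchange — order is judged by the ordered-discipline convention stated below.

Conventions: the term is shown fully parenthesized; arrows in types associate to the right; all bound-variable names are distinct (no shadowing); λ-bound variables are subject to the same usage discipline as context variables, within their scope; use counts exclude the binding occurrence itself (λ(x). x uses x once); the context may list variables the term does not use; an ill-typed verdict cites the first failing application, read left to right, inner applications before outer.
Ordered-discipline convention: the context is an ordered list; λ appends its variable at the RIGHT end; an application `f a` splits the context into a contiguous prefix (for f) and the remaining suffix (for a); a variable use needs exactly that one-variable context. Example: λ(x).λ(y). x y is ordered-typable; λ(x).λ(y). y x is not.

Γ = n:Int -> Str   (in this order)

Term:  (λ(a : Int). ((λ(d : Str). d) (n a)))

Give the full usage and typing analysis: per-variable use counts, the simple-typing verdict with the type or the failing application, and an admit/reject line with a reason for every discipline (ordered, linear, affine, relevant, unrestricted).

usage: n: 1×, a (λ-bound): 1×, d (λ-bound): 1×
use order (left to right): d, n, a
typing: the term checks, with type Int -> Str
ordered ✓ (single-use (n, a, d), ordered derivation ok)
linear ✓ (each of n, a, d used exactly once)
affine ✓ (no duplicate uses among n, a, d)
relevant ✓ (n, a, d: all used, weakening unneeded)
unrestricted ✓ (typability at Int -> Str is all that's needed)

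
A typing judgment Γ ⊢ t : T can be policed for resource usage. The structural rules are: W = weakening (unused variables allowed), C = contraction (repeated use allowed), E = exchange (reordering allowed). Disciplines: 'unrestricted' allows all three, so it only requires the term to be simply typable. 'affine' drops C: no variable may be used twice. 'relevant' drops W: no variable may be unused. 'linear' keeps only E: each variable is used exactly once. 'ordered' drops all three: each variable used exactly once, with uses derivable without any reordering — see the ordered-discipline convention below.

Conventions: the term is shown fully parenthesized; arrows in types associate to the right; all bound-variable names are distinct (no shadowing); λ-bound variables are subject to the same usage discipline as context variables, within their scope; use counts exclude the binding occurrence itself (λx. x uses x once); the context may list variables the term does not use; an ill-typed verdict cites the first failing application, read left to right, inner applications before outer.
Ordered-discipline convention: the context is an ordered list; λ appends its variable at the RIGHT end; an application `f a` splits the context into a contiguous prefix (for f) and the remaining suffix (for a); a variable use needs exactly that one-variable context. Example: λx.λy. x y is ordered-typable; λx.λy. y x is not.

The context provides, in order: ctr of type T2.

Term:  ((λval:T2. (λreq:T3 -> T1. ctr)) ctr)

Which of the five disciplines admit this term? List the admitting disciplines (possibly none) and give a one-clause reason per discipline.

admitted in: unrestricted
use counts: ctr: 2; val (λ-bound): 0; req (λ-bound): 0
left-to-right use order: ctr, ctr
typing: well-typed at (T3 -> T1) -> T2
ordered: ✗ — needs contraction — ctr ×2; val, req never used (weakening)
linear: ✗ — needs contraction — ctr ×2; val, req never used (weakening)
affine: ✗ — needs contraction — ctr ×2
relevant: ✗ — val, req never used (weakening)
unrestricted: ✓ — type-checks ((T3 -> T1) -> T2) and nothing is barred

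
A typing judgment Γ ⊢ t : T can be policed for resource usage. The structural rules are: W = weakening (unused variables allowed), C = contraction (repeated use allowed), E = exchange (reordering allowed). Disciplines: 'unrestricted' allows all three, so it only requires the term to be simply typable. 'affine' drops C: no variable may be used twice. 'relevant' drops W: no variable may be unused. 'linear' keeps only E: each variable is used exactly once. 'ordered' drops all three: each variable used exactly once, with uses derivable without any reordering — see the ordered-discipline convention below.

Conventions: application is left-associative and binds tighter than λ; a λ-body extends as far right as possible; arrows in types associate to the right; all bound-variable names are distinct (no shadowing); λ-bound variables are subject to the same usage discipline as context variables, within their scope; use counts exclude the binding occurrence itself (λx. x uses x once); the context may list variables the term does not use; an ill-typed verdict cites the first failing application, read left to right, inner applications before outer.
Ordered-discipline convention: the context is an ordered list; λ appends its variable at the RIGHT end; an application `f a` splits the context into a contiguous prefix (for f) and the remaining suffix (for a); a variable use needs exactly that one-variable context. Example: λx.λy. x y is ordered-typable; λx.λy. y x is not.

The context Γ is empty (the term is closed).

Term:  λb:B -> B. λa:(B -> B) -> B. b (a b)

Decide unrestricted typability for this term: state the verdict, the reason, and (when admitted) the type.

yes — typability at (B -> B) -> ((B -> B) -> B) -> B is all that's needed; term : (B -> B) -> ((B -> B) -> B) -> B
variable uses: b (λ-bound)=2; a (λ-bound)=1
use order (left to right): b, a, b
typing: well-typed — term : (B -> B) -> ((B -> B) -> B) -> B
per-discipline verdicts: ordered ✗; linear ✗; affine ✗; relevant ✓; unrestricted ✓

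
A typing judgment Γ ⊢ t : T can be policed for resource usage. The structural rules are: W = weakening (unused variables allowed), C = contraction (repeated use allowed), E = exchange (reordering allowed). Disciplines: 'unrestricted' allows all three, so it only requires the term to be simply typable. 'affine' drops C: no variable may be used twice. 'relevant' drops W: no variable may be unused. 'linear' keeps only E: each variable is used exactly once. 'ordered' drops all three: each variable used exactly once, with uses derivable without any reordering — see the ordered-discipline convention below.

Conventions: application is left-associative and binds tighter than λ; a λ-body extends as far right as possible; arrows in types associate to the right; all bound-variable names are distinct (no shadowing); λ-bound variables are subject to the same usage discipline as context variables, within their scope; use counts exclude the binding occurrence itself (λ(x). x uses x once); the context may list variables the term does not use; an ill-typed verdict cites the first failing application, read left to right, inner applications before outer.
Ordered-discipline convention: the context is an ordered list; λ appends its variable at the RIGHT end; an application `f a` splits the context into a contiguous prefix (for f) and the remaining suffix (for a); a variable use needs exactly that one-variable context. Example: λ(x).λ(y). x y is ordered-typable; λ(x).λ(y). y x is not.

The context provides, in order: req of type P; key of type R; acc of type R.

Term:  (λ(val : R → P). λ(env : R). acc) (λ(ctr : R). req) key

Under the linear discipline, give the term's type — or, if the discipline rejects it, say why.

not well-typed under linear — needs weakening: val, env, ctr unused
variable uses: req=1, key=1, acc=1, val (bound)=0, env (bound)=0, ctr (bound)=0
use order (left to right): acc, req, key
typing: well-typed at R
per-discipline verdicts: ordered ✗ · linear ✗ · affine ✓ · relevant ✗ · unrestricted ✓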